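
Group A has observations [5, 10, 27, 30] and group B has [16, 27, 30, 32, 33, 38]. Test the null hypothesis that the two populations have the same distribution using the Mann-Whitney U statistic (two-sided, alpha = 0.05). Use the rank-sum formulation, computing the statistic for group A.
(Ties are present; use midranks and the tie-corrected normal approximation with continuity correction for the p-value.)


Step 1: Combine and sort all 10 observations; assign midranks.
sorted (value, group): (5,X), (10,X), (16,Y), (27,X), (27,Y), (30,X), (30,Y), (32,Y), (33,Y), (38,Y)
ranks: 5->1, 10->2, 16->3, 27->4.5, 27->4.5, 30->6.5, 30->6.5, 32->8, 33->9, 38->10
Step 2: Rank sum for X: R1 = 1 + 2 + 4.5 + 6.5 = 14.
Step 3: U_X = R1 - n1(n1+1)/2 = 14 - 4*5/2 = 14 - 10 = 4.
       U_Y = n1*n2 - U_X = 24 - 4 = 20.
Step 4: Ties are present, so use the tie-corrected normal approximation (with continuity correction) for the p-value.
Step 5: p-value = 0.107663; compare to alpha = 0.05. fail to reject H0.

U_X = 4, p = 0.107663, fail to reject H0 at alpha = 0.05.


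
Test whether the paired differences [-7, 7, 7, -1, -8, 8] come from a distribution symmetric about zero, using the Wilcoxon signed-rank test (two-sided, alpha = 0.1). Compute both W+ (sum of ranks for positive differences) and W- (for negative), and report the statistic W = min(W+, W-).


Step 1: Drop any zero differences (none here) and take |d_i|.
|d| = [7, 7, 7, 1, 8, 8]
Step 2: Midrank |d_i| (ties get averaged ranks).
ranks: |7|->3, |7|->3, |7|->3, |1|->1, |8|->5.5, |8|->5.5
Step 3: Attach original signs; sum ranks with positive sign and with negative sign.
W+ = 3 + 3 + 5.5 = 11.5
W- = 3 + 1 + 5.5 = 9.5
(Check: W+ + W- = 21 should equal n(n+1)/2 = 21.)
Step 4: Test statistic W = min(W+, W-) = 9.5.
Step 5: Ties in |d|, so use the tie-corrected normal approximation.
        E[W] = n(n+1)/4 = 6*7/4 = 10.5.
        Tie groups: |d|=7 (t=3), |d|=8 (t=2); sum(t^3 - t) = 30.
        Var[W] = n(n+1)(2n+1)/24 - sum(t^3-t)/48 = 546/24 - 30/48 = 22.125.
        z = (W - E[W]) / sqrt(Var[W]) = (9.5 - 10.5) / 4.7037 = -0.2126.
        Two-sided p = 2*Phi(z) = 0.831641.
Step 6: alpha = 0.1. fail to reject H0.

W+ = 11.5, W- = 9.5, W = min = 9.5, p = 0.831641, fail to reject H0.


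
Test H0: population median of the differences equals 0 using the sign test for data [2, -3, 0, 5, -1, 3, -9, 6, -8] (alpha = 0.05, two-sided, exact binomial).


Step 1: Discard zero differences. Original n = 9; n_eff = number of nonzero differences = 8.
Nonzero differences (with sign): +2, -3, +5, -1, +3, -9, +6, -8
Step 2: Count signs: positive = 4, negative = 4.
Step 3: Under H0: P(positive) = 0.5, so the number of positives S ~ Bin(8, 0.5).
Step 4: Two-sided exact p-value = sum of Bin(8,0.5) probabilities at or below the observed probability = 1.000000.
Step 5: alpha = 0.05. fail to reject H0.

n_eff = 8, pos = 4, neg = 4, p = 1.000000, fail to reject H0.


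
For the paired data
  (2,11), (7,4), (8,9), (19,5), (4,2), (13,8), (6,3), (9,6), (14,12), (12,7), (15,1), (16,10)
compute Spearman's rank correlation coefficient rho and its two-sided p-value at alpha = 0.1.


Step 1: Rank x and y separately (midranks; no ties here).
rank(x): 2->1, 7->4, 8->5, 19->12, 4->2, 13->8, 6->3, 9->6, 14->9, 12->7, 15->10, 16->11
rank(y): 11->11, 4->4, 9->9, 5->5, 2->2, 8->8, 3->3, 6->6, 12->12, 7->7, 1->1, 10->10
Step 2: d_i = R_x(i) - R_y(i); compute d_i^2.
  (1-11)^2=100, (4-4)^2=0, (5-9)^2=16, (12-5)^2=49, (2-2)^2=0, (8-8)^2=0, (3-3)^2=0, (6-6)^2=0, (9-12)^2=9, (7-7)^2=0, (10-1)^2=81, (11-10)^2=1
sum(d^2) = 256.
Step 3: rho = 1 - 6*256 / (12*(12^2 - 1)) = 1 - 1536/1716 = 0.104895.
Step 4: Under H0, t = rho * sqrt((n-2)/(1-rho^2)) = 0.3335 ~ t(10).
Step 5: Two-sided p-value from the t-distribution with 10 df = 0.745609.
Step 6: alpha = 0.1. fail to reject H0.

rho = 0.1049, p = 0.745609, fail to reject H0 at alpha = 0.1.


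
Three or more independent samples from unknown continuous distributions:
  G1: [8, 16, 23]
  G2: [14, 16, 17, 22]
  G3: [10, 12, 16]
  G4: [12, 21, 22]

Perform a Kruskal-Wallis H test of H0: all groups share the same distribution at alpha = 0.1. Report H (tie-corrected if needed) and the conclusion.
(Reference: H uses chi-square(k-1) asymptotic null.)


Step 1: Combine all N = 13 observations and assign midranks.
sorted (value, group, rank): (8,G1,1), (10,G3,2), (12,G3,3.5), (12,G4,3.5), (14,G2,5), (16,G1,7), (16,G2,7), (16,G3,7), (17,G2,9), (21,G4,10), (22,G2,11.5), (22,G4,11.5), (23,G1,13)
Step 2: Sum ranks within each group.
R_1 = 21 (n_1 = 3)
R_2 = 32.5 (n_2 = 4)
R_3 = 12.5 (n_3 = 3)
R_4 = 25 (n_4 = 3)
Step 3: H = 12/(N(N+1)) * sum(R_i^2/n_i) - 3(N+1)
     = 12/(13*14) * (21^2/3 + 32.5^2/4 + 12.5^2/3 + 25^2/3) - 3*14
     = 0.065934 * 671.479 - 42
     = 2.273352.
Step 4: Ties present; correction factor C = 1 - 36/(13^3 - 13) = 0.983516. Corrected H = 2.273352 / 0.983516 = 2.311453.
Step 5: Under H0, H ~ chi^2(3); p-value = 0.510330.
Step 6: alpha = 0.1. fail to reject H0.

H = 2.3115, df = 3, p = 0.510330, fail to reject H0.


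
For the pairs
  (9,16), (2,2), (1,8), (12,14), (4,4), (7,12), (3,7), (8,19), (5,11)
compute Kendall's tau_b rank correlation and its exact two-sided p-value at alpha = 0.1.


Step 1: Enumerate the 36 unordered pairs (i,j) with i<j and classify each by sign(x_j-x_i) * sign(y_j-y_i).
  (1,2):dx=-7,dy=-14->C; (1,3):dx=-8,dy=-8->C; (1,4):dx=+3,dy=-2->D; (1,5):dx=-5,dy=-12->C
  (1,6):dx=-2,dy=-4->C; (1,7):dx=-6,dy=-9->C; (1,8):dx=-1,dy=+3->D; (1,9):dx=-4,dy=-5->C
  (2,3):dx=-1,dy=+6->D; (2,4):dx=+10,dy=+12->C; (2,5):dx=+2,dy=+2->C; (2,6):dx=+5,dy=+10->C
  (2,7):dx=+1,dy=+5->C; (2,8):dx=+6,dy=+17->C; (2,9):dx=+3,dy=+9->C; (3,4):dx=+11,dy=+6->C
  (3,5):dx=+3,dy=-4->D; (3,6):dx=+6,dy=+4->C; (3,7):dx=+2,dy=-1->D; (3,8):dx=+7,dy=+11->C
  (3,9):dx=+4,dy=+3->C; (4,5):dx=-8,dy=-10->C; (4,6):dx=-5,dy=-2->C; (4,7):dx=-9,dy=-7->C
  (4,8):dx=-4,dy=+5->D; (4,9):dx=-7,dy=-3->C; (5,6):dx=+3,dy=+8->C; (5,7):dx=-1,dy=+3->D
  (5,8):dx=+4,dy=+15->C; (5,9):dx=+1,dy=+7->C; (6,7):dx=-4,dy=-5->C; (6,8):dx=+1,dy=+7->C
  (6,9):dx=-2,dy=-1->C; (7,8):dx=+5,dy=+12->C; (7,9):dx=+2,dy=+4->C; (8,9):dx=-3,dy=-8->C
Step 2: C = 29, D = 7, total pairs = 36.
Step 3: tau = (C - D)/(n(n-1)/2) = (29 - 7)/36 = 0.611111.
Step 4: Exact two-sided p-value (enumerate n! = 362880 permutations of y under H0): p = 0.024741.
Step 5: alpha = 0.1. reject H0.

tau_b = 0.6111 (C=29, D=7), p = 0.024741, reject H0.


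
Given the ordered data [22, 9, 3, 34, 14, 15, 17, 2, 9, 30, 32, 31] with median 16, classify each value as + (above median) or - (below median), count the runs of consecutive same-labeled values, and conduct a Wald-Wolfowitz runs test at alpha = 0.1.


Step 1: Compute median = 16; label A = above, B = below.
Labels in order: ABBABBABBAAA  (n_A = 6, n_B = 6)
Step 2: Count runs R = 7.
Step 3: Under H0 (random ordering), E[R] = 2*n_A*n_B/(n_A+n_B) + 1 = 2*6*6/12 + 1 = 7.0000.
        Var[R] = 2*n_A*n_B*(2*n_A*n_B - n_A - n_B) / ((n_A+n_B)^2 * (n_A+n_B-1)) = 4320/1584 = 2.7273.
        SD[R] = 1.6514.
Step 4: R = E[R], so z = 0 with no continuity correction.
Step 5: Two-sided p-value via normal approximation = 2*(1 - Phi(|z|)) = 1.000000.
Step 6: alpha = 0.1. fail to reject H0.

R = 7, z = 0.0000, p = 1.000000, fail to reject H0.


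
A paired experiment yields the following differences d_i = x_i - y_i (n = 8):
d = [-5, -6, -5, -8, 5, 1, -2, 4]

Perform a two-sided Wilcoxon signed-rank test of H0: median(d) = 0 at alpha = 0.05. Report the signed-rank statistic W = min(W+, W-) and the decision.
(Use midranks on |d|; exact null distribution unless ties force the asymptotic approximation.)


Step 1: Drop any zero differences (none here) and take |d_i|.
|d| = [5, 6, 5, 8, 5, 1, 2, 4]
Step 2: Midrank |d_i| (ties get averaged ranks).
ranks: |5|->5, |6|->7, |5|->5, |8|->8, |5|->5, |1|->1, |2|->2, |4|->3
Step 3: Attach original signs; sum ranks with positive sign and with negative sign.
W+ = 5 + 1 + 3 = 9
W- = 5 + 7 + 5 + 8 + 2 = 27
(Check: W+ + W- = 36 should equal n(n+1)/2 = 36.)
Step 4: Test statistic W = min(W+, W-) = 9.
Step 5: Ties in |d|, so use the tie-corrected normal approximation.
        E[W] = n(n+1)/4 = 8*9/4 = 18.
        Tie groups: |d|=5 (t=3); sum(t^3 - t) = 24.
        Var[W] = n(n+1)(2n+1)/24 - sum(t^3-t)/48 = 1224/24 - 24/48 = 50.5.
        z = (W - E[W]) / sqrt(Var[W]) = (9 - 18) / 7.1063 = -1.2665.
        Two-sided p = 2*Phi(z) = 0.205343.
Step 6: alpha = 0.05. fail to reject H0.

W+ = 9, W- = 27, W = min = 9, p = 0.205343, fail to reject H0.


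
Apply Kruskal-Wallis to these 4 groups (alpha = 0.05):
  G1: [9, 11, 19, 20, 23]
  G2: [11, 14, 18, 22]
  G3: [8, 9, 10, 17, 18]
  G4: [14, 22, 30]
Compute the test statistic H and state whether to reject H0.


Step 1: Combine all N = 17 observations and assign midranks.
sorted (value, group, rank): (8,G3,1), (9,G1,2.5), (9,G3,2.5), (10,G3,4), (11,G1,5.5), (11,G2,5.5), (14,G2,7.5), (14,G4,7.5), (17,G3,9), (18,G2,10.5), (18,G3,10.5), (19,G1,12), (20,G1,13), (22,G2,14.5), (22,G4,14.5), (23,G1,16), (30,G4,17)
Step 2: Sum ranks within each group.
R_1 = 49 (n_1 = 5)
R_2 = 38 (n_2 = 4)
R_3 = 27 (n_3 = 5)
R_4 = 39 (n_4 = 3)
Step 3: H = 12/(N(N+1)) * sum(R_i^2/n_i) - 3(N+1)
     = 12/(17*18) * (49^2/5 + 38^2/4 + 27^2/5 + 39^2/3) - 3*18
     = 0.039216 * 1494 - 54
     = 4.588235.
Step 4: Ties present; correction factor C = 1 - 30/(17^3 - 17) = 0.993873. Corrected H = 4.588235 / 0.993873 = 4.616523.
Step 5: Under H0, H ~ chi^2(3); p-value = 0.202129.
Step 6: alpha = 0.05. fail to reject H0.

H = 4.6165, df = 3, p = 0.202129, fail to reject H0.


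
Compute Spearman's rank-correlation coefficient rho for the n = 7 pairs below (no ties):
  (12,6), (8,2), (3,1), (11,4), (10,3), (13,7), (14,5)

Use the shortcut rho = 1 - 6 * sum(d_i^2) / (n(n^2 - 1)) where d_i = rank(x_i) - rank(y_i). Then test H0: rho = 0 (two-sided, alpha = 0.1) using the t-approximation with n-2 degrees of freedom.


Step 1: Rank x and y separately (midranks; no ties here).
rank(x): 12->5, 8->2, 3->1, 11->4, 10->3, 13->6, 14->7
rank(y): 6->6, 2->2, 1->1, 4->4, 3->3, 7->7, 5->5
Step 2: d_i = R_x(i) - R_y(i); compute d_i^2.
  (5-6)^2=1, (2-2)^2=0, (1-1)^2=0, (4-4)^2=0, (3-3)^2=0, (6-7)^2=1, (7-5)^2=4
sum(d^2) = 6.
Step 3: rho = 1 - 6*6 / (7*(7^2 - 1)) = 1 - 36/336 = 0.892857.
Step 4: Under H0, t = rho * sqrt((n-2)/(1-rho^2)) = 4.4333 ~ t(5).
Step 5: Two-sided p-value from the t-distribution with 5 df = 0.006807.
Step 6: alpha = 0.1. reject H0.

rho = 0.8929, p = 0.006807, reject H0 at alpha = 0.1.


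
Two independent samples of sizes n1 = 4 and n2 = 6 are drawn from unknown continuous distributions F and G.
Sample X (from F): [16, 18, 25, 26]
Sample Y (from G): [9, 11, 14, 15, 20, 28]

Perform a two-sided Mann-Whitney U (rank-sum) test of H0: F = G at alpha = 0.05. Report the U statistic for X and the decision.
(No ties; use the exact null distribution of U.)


Step 1: Combine and sort all 10 observations; assign midranks.
sorted (value, group): (9,Y), (11,Y), (14,Y), (15,Y), (16,X), (18,X), (20,Y), (25,X), (26,X), (28,Y)
ranks: 9->1, 11->2, 14->3, 15->4, 16->5, 18->6, 20->7, 25->8, 26->9, 28->10
Step 2: Rank sum for X: R1 = 5 + 6 + 8 + 9 = 28.
Step 3: U_X = R1 - n1(n1+1)/2 = 28 - 4*5/2 = 28 - 10 = 18.
       U_Y = n1*n2 - U_X = 24 - 18 = 6.
Step 4: No ties, so the exact null distribution of U (based on enumerating the C(10,4) = 210 equally likely rank assignments) gives the two-sided p-value.
Step 5: p-value = 0.257143; compare to alpha = 0.05. fail to reject H0.

U_X = 18, p = 0.257143, fail to reject H0 at alpha = 0.05.


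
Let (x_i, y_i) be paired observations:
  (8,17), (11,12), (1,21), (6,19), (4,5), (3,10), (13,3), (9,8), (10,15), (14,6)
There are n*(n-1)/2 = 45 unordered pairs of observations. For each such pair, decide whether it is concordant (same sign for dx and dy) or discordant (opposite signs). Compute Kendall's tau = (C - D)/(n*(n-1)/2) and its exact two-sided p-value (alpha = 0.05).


Step 1: Enumerate the 45 unordered pairs (i,j) with i<j and classify each by sign(x_j-x_i) * sign(y_j-y_i).
  (1,2):dx=+3,dy=-5->D; (1,3):dx=-7,dy=+4->D; (1,4):dx=-2,dy=+2->D; (1,5):dx=-4,dy=-12->C
  (1,6):dx=-5,dy=-7->C; (1,7):dx=+5,dy=-14->D; (1,8):dx=+1,dy=-9->D; (1,9):dx=+2,dy=-2->D
  (1,10):dx=+6,dy=-11->D; (2,3):dx=-10,dy=+9->D; (2,4):dx=-5,dy=+7->D; (2,5):dx=-7,dy=-7->C
  (2,6):dx=-8,dy=-2->C; (2,7):dx=+2,dy=-9->D; (2,8):dx=-2,dy=-4->C; (2,9):dx=-1,dy=+3->D
  (2,10):dx=+3,dy=-6->D; (3,4):dx=+5,dy=-2->D; (3,5):dx=+3,dy=-16->D; (3,6):dx=+2,dy=-11->D
  (3,7):dx=+12,dy=-18->D; (3,8):dx=+8,dy=-13->D; (3,9):dx=+9,dy=-6->D; (3,10):dx=+13,dy=-15->D
  (4,5):dx=-2,dy=-14->C; (4,6):dx=-3,dy=-9->C; (4,7):dx=+7,dy=-16->D; (4,8):dx=+3,dy=-11->D
  (4,9):dx=+4,dy=-4->D; (4,10):dx=+8,dy=-13->D; (5,6):dx=-1,dy=+5->D; (5,7):dx=+9,dy=-2->D
  (5,8):dx=+5,dy=+3->C; (5,9):dx=+6,dy=+10->C; (5,10):dx=+10,dy=+1->C; (6,7):dx=+10,dy=-7->D
  (6,8):dx=+6,dy=-2->D; (6,9):dx=+7,dy=+5->C; (6,10):dx=+11,dy=-4->D; (7,8):dx=-4,dy=+5->D
  (7,9):dx=-3,dy=+12->D; (7,10):dx=+1,dy=+3->C; (8,9):dx=+1,dy=+7->C; (8,10):dx=+5,dy=-2->D
  (9,10):dx=+4,dy=-9->D
Step 2: C = 13, D = 32, total pairs = 45.
Step 3: tau = (C - D)/(n(n-1)/2) = (13 - 32)/45 = -0.422222.
Step 4: Exact two-sided p-value (enumerate n! = 3628800 permutations of y under H0): p = 0.108313.
Step 5: alpha = 0.05. fail to reject H0.

tau_b = -0.4222 (C=13, D=32), p = 0.108313, fail to reject H0.


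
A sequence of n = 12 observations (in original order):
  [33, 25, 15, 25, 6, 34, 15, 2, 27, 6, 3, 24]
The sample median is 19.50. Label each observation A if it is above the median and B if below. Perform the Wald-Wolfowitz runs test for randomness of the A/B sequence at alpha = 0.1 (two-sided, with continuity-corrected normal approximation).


Step 1: Compute median = 19.50; label A = above, B = below.
Labels in order: AABABABBABBA  (n_A = 6, n_B = 6)
Step 2: Count runs R = 9.
Step 3: Under H0 (random ordering), E[R] = 2*n_A*n_B/(n_A+n_B) + 1 = 2*6*6/12 + 1 = 7.0000.
        Var[R] = 2*n_A*n_B*(2*n_A*n_B - n_A - n_B) / ((n_A+n_B)^2 * (n_A+n_B-1)) = 4320/1584 = 2.7273.
        SD[R] = 1.6514.
Step 4: Continuity-corrected z = (R - 0.5 - E[R]) / SD[R] = (9 - 0.5 - 7.0000) / 1.6514 = 0.9083.
Step 5: Two-sided p-value via normal approximation = 2*(1 - Phi(|z|)) = 0.363722.
Step 6: alpha = 0.1. fail to reject H0.

R = 9, z = 0.9083, p = 0.363722, fail to reject H0.


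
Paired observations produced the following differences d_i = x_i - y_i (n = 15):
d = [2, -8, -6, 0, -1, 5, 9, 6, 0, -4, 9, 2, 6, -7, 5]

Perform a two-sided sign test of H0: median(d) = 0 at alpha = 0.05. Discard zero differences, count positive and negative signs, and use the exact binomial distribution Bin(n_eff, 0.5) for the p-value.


Step 1: Discard zero differences. Original n = 15; n_eff = number of nonzero differences = 13.
Nonzero differences (with sign): +2, -8, -6, -1, +5, +9, +6, -4, +9, +2, +6, -7, +5
Step 2: Count signs: positive = 8, negative = 5.
Step 3: Under H0: P(positive) = 0.5, so the number of positives S ~ Bin(13, 0.5).
Step 4: Two-sided exact p-value = sum of Bin(13,0.5) probabilities at or below the observed probability = 0.581055.
Step 5: alpha = 0.05. fail to reject H0.

n_eff = 13, pos = 8, neg = 5, p = 0.581055, fail to reject H0.


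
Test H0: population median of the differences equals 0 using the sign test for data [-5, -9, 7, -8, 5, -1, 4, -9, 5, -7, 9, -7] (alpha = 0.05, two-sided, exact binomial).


Step 1: Discard zero differences. Original n = 12; n_eff = number of nonzero differences = 12.
Nonzero differences (with sign): -5, -9, +7, -8, +5, -1, +4, -9, +5, -7, +9, -7
Step 2: Count signs: positive = 5, negative = 7.
Step 3: Under H0: P(positive) = 0.5, so the number of positives S ~ Bin(12, 0.5).
Step 4: Two-sided exact p-value = sum of Bin(12,0.5) probabilities at or below the observed probability = 0.774414.
Step 5: alpha = 0.05. fail to reject H0.

n_eff = 12, pos = 5, neg = 7, p = 0.774414, fail to reject H0.


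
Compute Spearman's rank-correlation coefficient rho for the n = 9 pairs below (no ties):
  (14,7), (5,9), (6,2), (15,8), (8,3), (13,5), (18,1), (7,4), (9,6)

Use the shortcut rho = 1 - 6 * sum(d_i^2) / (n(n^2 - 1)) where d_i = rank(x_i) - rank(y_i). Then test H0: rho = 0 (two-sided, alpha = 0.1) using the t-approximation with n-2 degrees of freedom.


Step 1: Rank x and y separately (midranks; no ties here).
rank(x): 14->7, 5->1, 6->2, 15->8, 8->4, 13->6, 18->9, 7->3, 9->5
rank(y): 7->7, 9->9, 2->2, 8->8, 3->3, 5->5, 1->1, 4->4, 6->6
Step 2: d_i = R_x(i) - R_y(i); compute d_i^2.
  (7-7)^2=0, (1-9)^2=64, (2-2)^2=0, (8-8)^2=0, (4-3)^2=1, (6-5)^2=1, (9-1)^2=64, (3-4)^2=1, (5-6)^2=1
sum(d^2) = 132.
Step 3: rho = 1 - 6*132 / (9*(9^2 - 1)) = 1 - 792/720 = -0.100000.
Step 4: Under H0, t = rho * sqrt((n-2)/(1-rho^2)) = -0.2659 ~ t(7).
Step 5: Two-sided p-value from the t-distribution with 7 df = 0.797972.
Step 6: alpha = 0.1. fail to reject H0.

rho = -0.1000, p = 0.797972, fail to reject H0 at alpha = 0.1.


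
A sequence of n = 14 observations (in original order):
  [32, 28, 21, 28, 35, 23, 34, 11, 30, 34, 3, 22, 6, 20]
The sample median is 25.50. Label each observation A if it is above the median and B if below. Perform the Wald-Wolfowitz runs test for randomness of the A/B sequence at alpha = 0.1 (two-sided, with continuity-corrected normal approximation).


Step 1: Compute median = 25.50; label A = above, B = below.
Labels in order: AABAABABAABBBB  (n_A = 7, n_B = 7)
Step 2: Count runs R = 8.
Step 3: Under H0 (random ordering), E[R] = 2*n_A*n_B/(n_A+n_B) + 1 = 2*7*7/14 + 1 = 8.0000.
        Var[R] = 2*n_A*n_B*(2*n_A*n_B - n_A - n_B) / ((n_A+n_B)^2 * (n_A+n_B-1)) = 8232/2548 = 3.2308.
        SD[R] = 1.7974.
Step 4: R = E[R], so z = 0 with no continuity correction.
Step 5: Two-sided p-value via normal approximation = 2*(1 - Phi(|z|)) = 1.000000.
Step 6: alpha = 0.1. fail to reject H0.

R = 8, z = 0.0000, p = 1.000000, fail to reject H0.


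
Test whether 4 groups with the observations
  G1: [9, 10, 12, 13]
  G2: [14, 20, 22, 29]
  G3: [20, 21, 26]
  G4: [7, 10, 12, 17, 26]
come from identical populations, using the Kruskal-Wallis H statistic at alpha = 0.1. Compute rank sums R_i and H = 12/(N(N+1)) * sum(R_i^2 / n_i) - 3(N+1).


Step 1: Combine all N = 16 observations and assign midranks.
sorted (value, group, rank): (7,G4,1), (9,G1,2), (10,G1,3.5), (10,G4,3.5), (12,G1,5.5), (12,G4,5.5), (13,G1,7), (14,G2,8), (17,G4,9), (20,G2,10.5), (20,G3,10.5), (21,G3,12), (22,G2,13), (26,G3,14.5), (26,G4,14.5), (29,G2,16)
Step 2: Sum ranks within each group.
R_1 = 18 (n_1 = 4)
R_2 = 47.5 (n_2 = 4)
R_3 = 37 (n_3 = 3)
R_4 = 33.5 (n_4 = 5)
Step 3: H = 12/(N(N+1)) * sum(R_i^2/n_i) - 3(N+1)
     = 12/(16*17) * (18^2/4 + 47.5^2/4 + 37^2/3 + 33.5^2/5) - 3*17
     = 0.044118 * 1325.85 - 51
     = 7.493199.
Step 4: Ties present; correction factor C = 1 - 24/(16^3 - 16) = 0.994118. Corrected H = 7.493199 / 0.994118 = 7.537537.
Step 5: Under H0, H ~ chi^2(3); p-value = 0.056602.
Step 6: alpha = 0.1. reject H0.

H = 7.5375, df = 3, p = 0.056602, reject H0.


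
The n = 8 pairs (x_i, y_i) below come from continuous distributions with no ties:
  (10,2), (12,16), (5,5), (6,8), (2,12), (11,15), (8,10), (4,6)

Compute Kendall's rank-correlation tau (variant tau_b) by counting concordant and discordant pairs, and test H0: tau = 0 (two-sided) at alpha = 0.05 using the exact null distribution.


Step 1: Enumerate the 28 unordered pairs (i,j) with i<j and classify each by sign(x_j-x_i) * sign(y_j-y_i).
  (1,2):dx=+2,dy=+14->C; (1,3):dx=-5,dy=+3->D; (1,4):dx=-4,dy=+6->D; (1,5):dx=-8,dy=+10->D
  (1,6):dx=+1,dy=+13->C; (1,7):dx=-2,dy=+8->D; (1,8):dx=-6,dy=+4->D; (2,3):dx=-7,dy=-11->C
  (2,4):dx=-6,dy=-8->C; (2,5):dx=-10,dy=-4->C; (2,6):dx=-1,dy=-1->C; (2,7):dx=-4,dy=-6->C
  (2,8):dx=-8,dy=-10->C; (3,4):dx=+1,dy=+3->C; (3,5):dx=-3,dy=+7->D; (3,6):dx=+6,dy=+10->C
  (3,7):dx=+3,dy=+5->C; (3,8):dx=-1,dy=+1->D; (4,5):dx=-4,dy=+4->D; (4,6):dx=+5,dy=+7->C
  (4,7):dx=+2,dy=+2->C; (4,8):dx=-2,dy=-2->C; (5,6):dx=+9,dy=+3->C; (5,7):dx=+6,dy=-2->D
  (5,8):dx=+2,dy=-6->D; (6,7):dx=-3,dy=-5->C; (6,8):dx=-7,dy=-9->C; (7,8):dx=-4,dy=-4->C
Step 2: C = 18, D = 10, total pairs = 28.
Step 3: tau = (C - D)/(n(n-1)/2) = (18 - 10)/28 = 0.285714.
Step 4: Exact two-sided p-value (enumerate n! = 40320 permutations of y under H0): p = 0.398760.
Step 5: alpha = 0.05. fail to reject H0.

tau_b = 0.2857 (C=18, D=10), p = 0.398760, fail to reject H0.


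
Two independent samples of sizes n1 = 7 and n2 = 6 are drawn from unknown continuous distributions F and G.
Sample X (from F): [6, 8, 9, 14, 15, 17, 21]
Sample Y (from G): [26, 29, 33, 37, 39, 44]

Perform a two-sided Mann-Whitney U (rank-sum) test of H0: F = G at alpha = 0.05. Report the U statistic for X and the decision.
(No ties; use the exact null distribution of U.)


Step 1: Combine and sort all 13 observations; assign midranks.
sorted (value, group): (6,X), (8,X), (9,X), (14,X), (15,X), (17,X), (21,X), (26,Y), (29,Y), (33,Y), (37,Y), (39,Y), (44,Y)
ranks: 6->1, 8->2, 9->3, 14->4, 15->5, 17->6, 21->7, 26->8, 29->9, 33->10, 37->11, 39->12, 44->13
Step 2: Rank sum for X: R1 = 1 + 2 + 3 + 4 + 5 + 6 + 7 = 28.
Step 3: U_X = R1 - n1(n1+1)/2 = 28 - 7*8/2 = 28 - 28 = 0.
       U_Y = n1*n2 - U_X = 42 - 0 = 42.
Step 4: No ties, so the exact null distribution of U (based on enumerating the C(13,7) = 1716 equally likely rank assignments) gives the two-sided p-value.
Step 5: p-value = 0.001166; compare to alpha = 0.05. reject H0.

U_X = 0, p = 0.001166, reject H0 at alpha = 0.05.


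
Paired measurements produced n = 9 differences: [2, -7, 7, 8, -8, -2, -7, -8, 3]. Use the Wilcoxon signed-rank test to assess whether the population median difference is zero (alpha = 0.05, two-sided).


Step 1: Drop any zero differences (none here) and take |d_i|.
|d| = [2, 7, 7, 8, 8, 2, 7, 8, 3]
Step 2: Midrank |d_i| (ties get averaged ranks).
ranks: |2|->1.5, |7|->5, |7|->5, |8|->8, |8|->8, |2|->1.5, |7|->5, |8|->8, |3|->3
Step 3: Attach original signs; sum ranks with positive sign and with negative sign.
W+ = 1.5 + 5 + 8 + 3 = 17.5
W- = 5 + 8 + 1.5 + 5 + 8 = 27.5
(Check: W+ + W- = 45 should equal n(n+1)/2 = 45.)
Step 4: Test statistic W = min(W+, W-) = 17.5.
Step 5: Ties in |d|, so use the tie-corrected normal approximation.
        E[W] = n(n+1)/4 = 9*10/4 = 22.5.
        Tie groups: |d|=2 (t=2), |d|=7 (t=3), |d|=8 (t=3); sum(t^3 - t) = 54.
        Var[W] = n(n+1)(2n+1)/24 - sum(t^3-t)/48 = 1710/24 - 54/48 = 70.125.
        z = (W - E[W]) / sqrt(Var[W]) = (17.5 - 22.5) / 8.3741 = -0.5971.
        Two-sided p = 2*Phi(z) = 0.550453.
Step 6: alpha = 0.05. fail to reject H0.

W+ = 17.5, W- = 27.5, W = min = 17.5, p = 0.550453, fail to reject H0.


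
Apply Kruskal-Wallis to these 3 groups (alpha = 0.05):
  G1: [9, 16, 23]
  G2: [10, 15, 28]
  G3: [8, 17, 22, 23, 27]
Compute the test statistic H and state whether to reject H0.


Step 1: Combine all N = 11 observations and assign midranks.
sorted (value, group, rank): (8,G3,1), (9,G1,2), (10,G2,3), (15,G2,4), (16,G1,5), (17,G3,6), (22,G3,7), (23,G1,8.5), (23,G3,8.5), (27,G3,10), (28,G2,11)
Step 2: Sum ranks within each group.
R_1 = 15.5 (n_1 = 3)
R_2 = 18 (n_2 = 3)
R_3 = 32.5 (n_3 = 5)
Step 3: H = 12/(N(N+1)) * sum(R_i^2/n_i) - 3(N+1)
     = 12/(11*12) * (15.5^2/3 + 18^2/3 + 32.5^2/5) - 3*12
     = 0.090909 * 399.333 - 36
     = 0.303030.
Step 4: Ties present; correction factor C = 1 - 6/(11^3 - 11) = 0.995455. Corrected H = 0.303030 / 0.995455 = 0.304414.
Step 5: Under H0, H ~ chi^2(2); p-value = 0.858810.
Step 6: alpha = 0.05. fail to reject H0.

H = 0.3044, df = 2, p = 0.858810, fail to reject H0.


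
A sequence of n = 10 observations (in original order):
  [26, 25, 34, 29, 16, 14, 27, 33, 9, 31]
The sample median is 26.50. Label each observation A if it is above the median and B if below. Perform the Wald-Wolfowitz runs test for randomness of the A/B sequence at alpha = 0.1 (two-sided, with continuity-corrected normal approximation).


Step 1: Compute median = 26.50; label A = above, B = below.
Labels in order: BBAABBAABA  (n_A = 5, n_B = 5)
Step 2: Count runs R = 6.
Step 3: Under H0 (random ordering), E[R] = 2*n_A*n_B/(n_A+n_B) + 1 = 2*5*5/10 + 1 = 6.0000.
        Var[R] = 2*n_A*n_B*(2*n_A*n_B - n_A - n_B) / ((n_A+n_B)^2 * (n_A+n_B-1)) = 2000/900 = 2.2222.
        SD[R] = 1.4907.
Step 4: R = E[R], so z = 0 with no continuity correction.
Step 5: Two-sided p-value via normal approximation = 2*(1 - Phi(|z|)) = 1.000000.
Step 6: alpha = 0.1. fail to reject H0.

R = 6, z = 0.0000, p = 1.000000, fail to reject H0.


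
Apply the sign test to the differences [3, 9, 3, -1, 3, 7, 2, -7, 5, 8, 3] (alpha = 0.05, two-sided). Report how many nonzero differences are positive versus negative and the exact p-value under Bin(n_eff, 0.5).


Step 1: Discard zero differences. Original n = 11; n_eff = number of nonzero differences = 11.
Nonzero differences (with sign): +3, +9, +3, -1, +3, +7, +2, -7, +5, +8, +3
Step 2: Count signs: positive = 9, negative = 2.
Step 3: Under H0: P(positive) = 0.5, so the number of positives S ~ Bin(11, 0.5).
Step 4: Two-sided exact p-value = sum of Bin(11,0.5) probabilities at or below the observed probability = 0.065430.
Step 5: alpha = 0.05. fail to reject H0.

n_eff = 11, pos = 9, neg = 2, p = 0.065430, fail to reject H0.


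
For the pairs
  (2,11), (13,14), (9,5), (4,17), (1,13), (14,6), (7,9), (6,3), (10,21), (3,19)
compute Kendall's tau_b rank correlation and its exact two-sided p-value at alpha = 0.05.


Step 1: Enumerate the 45 unordered pairs (i,j) with i<j and classify each by sign(x_j-x_i) * sign(y_j-y_i).
  (1,2):dx=+11,dy=+3->C; (1,3):dx=+7,dy=-6->D; (1,4):dx=+2,dy=+6->C; (1,5):dx=-1,dy=+2->D
  (1,6):dx=+12,dy=-5->D; (1,7):dx=+5,dy=-2->D; (1,8):dx=+4,dy=-8->D; (1,9):dx=+8,dy=+10->C
  (1,10):dx=+1,dy=+8->C; (2,3):dx=-4,dy=-9->C; (2,4):dx=-9,dy=+3->D; (2,5):dx=-12,dy=-1->C
  (2,6):dx=+1,dy=-8->D; (2,7):dx=-6,dy=-5->C; (2,8):dx=-7,dy=-11->C; (2,9):dx=-3,dy=+7->D
  (2,10):dx=-10,dy=+5->D; (3,4):dx=-5,dy=+12->D; (3,5):dx=-8,dy=+8->D; (3,6):dx=+5,dy=+1->C
  (3,7):dx=-2,dy=+4->D; (3,8):dx=-3,dy=-2->C; (3,9):dx=+1,dy=+16->C; (3,10):dx=-6,dy=+14->D
  (4,5):dx=-3,dy=-4->C; (4,6):dx=+10,dy=-11->D; (4,7):dx=+3,dy=-8->D; (4,8):dx=+2,dy=-14->D
  (4,9):dx=+6,dy=+4->C; (4,10):dx=-1,dy=+2->D; (5,6):dx=+13,dy=-7->D; (5,7):dx=+6,dy=-4->D
  (5,8):dx=+5,dy=-10->D; (5,9):dx=+9,dy=+8->C; (5,10):dx=+2,dy=+6->C; (6,7):dx=-7,dy=+3->D
  (6,8):dx=-8,dy=-3->C; (6,9):dx=-4,dy=+15->D; (6,10):dx=-11,dy=+13->D; (7,8):dx=-1,dy=-6->C
  (7,9):dx=+3,dy=+12->C; (7,10):dx=-4,dy=+10->D; (8,9):dx=+4,dy=+18->C; (8,10):dx=-3,dy=+16->D
  (9,10):dx=-7,dy=-2->C
Step 2: C = 20, D = 25, total pairs = 45.
Step 3: tau = (C - D)/(n(n-1)/2) = (20 - 25)/45 = -0.111111.
Step 4: Exact two-sided p-value (enumerate n! = 3628800 permutations of y under H0): p = 0.727490.
Step 5: alpha = 0.05. fail to reject H0.

tau_b = -0.1111 (C=20, D=25), p = 0.727490, fail to reject H0.


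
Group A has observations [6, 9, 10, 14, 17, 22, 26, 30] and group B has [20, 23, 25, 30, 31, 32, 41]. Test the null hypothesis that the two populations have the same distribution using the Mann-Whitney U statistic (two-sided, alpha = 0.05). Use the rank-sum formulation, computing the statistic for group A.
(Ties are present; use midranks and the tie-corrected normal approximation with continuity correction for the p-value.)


Step 1: Combine and sort all 15 observations; assign midranks.
sorted (value, group): (6,X), (9,X), (10,X), (14,X), (17,X), (20,Y), (22,X), (23,Y), (25,Y), (26,X), (30,X), (30,Y), (31,Y), (32,Y), (41,Y)
ranks: 6->1, 9->2, 10->3, 14->4, 17->5, 20->6, 22->7, 23->8, 25->9, 26->10, 30->11.5, 30->11.5, 31->13, 32->14, 41->15
Step 2: Rank sum for X: R1 = 1 + 2 + 3 + 4 + 5 + 7 + 10 + 11.5 = 43.5.
Step 3: U_X = R1 - n1(n1+1)/2 = 43.5 - 8*9/2 = 43.5 - 36 = 7.5.
       U_Y = n1*n2 - U_X = 56 - 7.5 = 48.5.
Step 4: Ties are present, so use the tie-corrected normal approximation (with continuity correction) for the p-value.
Step 5: p-value = 0.020524; compare to alpha = 0.05. reject H0.

U_X = 7.5, p = 0.020524, reject H0 at alpha = 0.05.


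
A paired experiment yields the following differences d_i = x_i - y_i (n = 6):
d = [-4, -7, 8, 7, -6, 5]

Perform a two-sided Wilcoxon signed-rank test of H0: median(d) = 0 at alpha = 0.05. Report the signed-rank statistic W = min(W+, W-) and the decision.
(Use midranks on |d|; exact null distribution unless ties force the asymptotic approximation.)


Step 1: Drop any zero differences (none here) and take |d_i|.
|d| = [4, 7, 8, 7, 6, 5]
Step 2: Midrank |d_i| (ties get averaged ranks).
ranks: |4|->1, |7|->4.5, |8|->6, |7|->4.5, |6|->3, |5|->2
Step 3: Attach original signs; sum ranks with positive sign and with negative sign.
W+ = 6 + 4.5 + 2 = 12.5
W- = 1 + 4.5 + 3 = 8.5
(Check: W+ + W- = 21 should equal n(n+1)/2 = 21.)
Step 4: Test statistic W = min(W+, W-) = 8.5.
Step 5: Ties in |d|, so use the tie-corrected normal approximation.
        E[W] = n(n+1)/4 = 6*7/4 = 10.5.
        Tie groups: |d|=7 (t=2); sum(t^3 - t) = 6.
        Var[W] = n(n+1)(2n+1)/24 - sum(t^3-t)/48 = 546/24 - 6/48 = 22.625.
        z = (W - E[W]) / sqrt(Var[W]) = (8.5 - 10.5) / 4.7566 = -0.4205.
        Two-sided p = 2*Phi(z) = 0.674142.
Step 6: alpha = 0.05. fail to reject H0.

W+ = 12.5, W- = 8.5, W = min = 8.5, p = 0.674142, fail to reject H0.


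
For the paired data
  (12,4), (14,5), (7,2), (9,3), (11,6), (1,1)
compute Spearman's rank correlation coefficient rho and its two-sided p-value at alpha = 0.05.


Step 1: Rank x and y separately (midranks; no ties here).
rank(x): 12->5, 14->6, 7->2, 9->3, 11->4, 1->1
rank(y): 4->4, 5->5, 2->2, 3->3, 6->6, 1->1
Step 2: d_i = R_x(i) - R_y(i); compute d_i^2.
  (5-4)^2=1, (6-5)^2=1, (2-2)^2=0, (3-3)^2=0, (4-6)^2=4, (1-1)^2=0
sum(d^2) = 6.
Step 3: rho = 1 - 6*6 / (6*(6^2 - 1)) = 1 - 36/210 = 0.828571.
Step 4: Under H0, t = rho * sqrt((n-2)/(1-rho^2)) = 2.9598 ~ t(4).
Step 5: Two-sided p-value from the t-distribution with 4 df = 0.041563.
Step 6: alpha = 0.05. reject H0.

rho = 0.8286, p = 0.041563, reject H0 at alpha = 0.05.


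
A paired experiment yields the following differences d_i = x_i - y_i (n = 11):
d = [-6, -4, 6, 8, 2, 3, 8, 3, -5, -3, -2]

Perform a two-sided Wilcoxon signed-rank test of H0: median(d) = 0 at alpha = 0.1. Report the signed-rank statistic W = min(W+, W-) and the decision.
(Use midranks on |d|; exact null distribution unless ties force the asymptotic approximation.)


Step 1: Drop any zero differences (none here) and take |d_i|.
|d| = [6, 4, 6, 8, 2, 3, 8, 3, 5, 3, 2]
Step 2: Midrank |d_i| (ties get averaged ranks).
ranks: |6|->8.5, |4|->6, |6|->8.5, |8|->10.5, |2|->1.5, |3|->4, |8|->10.5, |3|->4, |5|->7, |3|->4, |2|->1.5
Step 3: Attach original signs; sum ranks with positive sign and with negative sign.
W+ = 8.5 + 10.5 + 1.5 + 4 + 10.5 + 4 = 39
W- = 8.5 + 6 + 7 + 4 + 1.5 = 27
(Check: W+ + W- = 66 should equal n(n+1)/2 = 66.)
Step 4: Test statistic W = min(W+, W-) = 27.
Step 5: Ties in |d|, so use the tie-corrected normal approximation.
        E[W] = n(n+1)/4 = 11*12/4 = 33.
        Tie groups: |d|=2 (t=2), |d|=3 (t=3), |d|=6 (t=2), |d|=8 (t=2); sum(t^3 - t) = 42.
        Var[W] = n(n+1)(2n+1)/24 - sum(t^3-t)/48 = 3036/24 - 42/48 = 125.625.
        z = (W - E[W]) / sqrt(Var[W]) = (27 - 33) / 11.2083 = -0.5353.
        Two-sided p = 2*Phi(z) = 0.592429.
Step 6: alpha = 0.1. fail to reject H0.

W+ = 39, W- = 27, W = min = 27, p = 0.592429, fail to reject H0.


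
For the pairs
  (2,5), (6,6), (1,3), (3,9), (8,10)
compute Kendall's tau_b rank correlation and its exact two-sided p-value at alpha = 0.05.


Step 1: Enumerate the 10 unordered pairs (i,j) with i<j and classify each by sign(x_j-x_i) * sign(y_j-y_i).
  (1,2):dx=+4,dy=+1->C; (1,3):dx=-1,dy=-2->C; (1,4):dx=+1,dy=+4->C; (1,5):dx=+6,dy=+5->C
  (2,3):dx=-5,dy=-3->C; (2,4):dx=-3,dy=+3->D; (2,5):dx=+2,dy=+4->C; (3,4):dx=+2,dy=+6->C
  (3,5):dx=+7,dy=+7->C; (4,5):dx=+5,dy=+1->C
Step 2: C = 9, D = 1, total pairs = 10.
Step 3: tau = (C - D)/(n(n-1)/2) = (9 - 1)/10 = 0.800000.
Step 4: Exact two-sided p-value (enumerate n! = 120 permutations of y under H0): p = 0.083333.
Step 5: alpha = 0.05. fail to reject H0.

tau_b = 0.8000 (C=9, D=1), p = 0.083333, fail to reject H0.


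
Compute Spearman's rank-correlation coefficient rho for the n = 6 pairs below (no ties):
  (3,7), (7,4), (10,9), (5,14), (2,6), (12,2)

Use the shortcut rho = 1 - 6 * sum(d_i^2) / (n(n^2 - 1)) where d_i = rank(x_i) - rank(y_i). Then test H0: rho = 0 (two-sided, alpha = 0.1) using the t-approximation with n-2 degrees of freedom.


Step 1: Rank x and y separately (midranks; no ties here).
rank(x): 3->2, 7->4, 10->5, 5->3, 2->1, 12->6
rank(y): 7->4, 4->2, 9->5, 14->6, 6->3, 2->1
Step 2: d_i = R_x(i) - R_y(i); compute d_i^2.
  (2-4)^2=4, (4-2)^2=4, (5-5)^2=0, (3-6)^2=9, (1-3)^2=4, (6-1)^2=25
sum(d^2) = 46.
Step 3: rho = 1 - 6*46 / (6*(6^2 - 1)) = 1 - 276/210 = -0.314286.
Step 4: Under H0, t = rho * sqrt((n-2)/(1-rho^2)) = -0.6621 ~ t(4).
Step 5: Two-sided p-value from the t-distribution with 4 df = 0.544093.
Step 6: alpha = 0.1. fail to reject H0.

rho = -0.3143, p = 0.544093, fail to reject H0 at alpha = 0.1.


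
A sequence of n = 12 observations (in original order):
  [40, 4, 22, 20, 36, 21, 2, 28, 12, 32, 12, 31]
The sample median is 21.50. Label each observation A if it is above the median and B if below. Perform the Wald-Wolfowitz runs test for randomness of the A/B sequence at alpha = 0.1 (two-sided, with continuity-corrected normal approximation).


Step 1: Compute median = 21.50; label A = above, B = below.
Labels in order: ABABABBABABA  (n_A = 6, n_B = 6)
Step 2: Count runs R = 11.
Step 3: Under H0 (random ordering), E[R] = 2*n_A*n_B/(n_A+n_B) + 1 = 2*6*6/12 + 1 = 7.0000.
        Var[R] = 2*n_A*n_B*(2*n_A*n_B - n_A - n_B) / ((n_A+n_B)^2 * (n_A+n_B-1)) = 4320/1584 = 2.7273.
        SD[R] = 1.6514.
Step 4: Continuity-corrected z = (R - 0.5 - E[R]) / SD[R] = (11 - 0.5 - 7.0000) / 1.6514 = 2.1194.
Step 5: Two-sided p-value via normal approximation = 2*(1 - Phi(|z|)) = 0.034060.
Step 6: alpha = 0.1. reject H0.

R = 11, z = 2.1194, p = 0.034060, reject H0.


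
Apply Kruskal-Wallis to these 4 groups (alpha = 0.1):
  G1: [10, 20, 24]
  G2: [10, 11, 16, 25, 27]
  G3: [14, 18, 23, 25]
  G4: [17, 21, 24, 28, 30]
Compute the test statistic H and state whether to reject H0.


Step 1: Combine all N = 17 observations and assign midranks.
sorted (value, group, rank): (10,G1,1.5), (10,G2,1.5), (11,G2,3), (14,G3,4), (16,G2,5), (17,G4,6), (18,G3,7), (20,G1,8), (21,G4,9), (23,G3,10), (24,G1,11.5), (24,G4,11.5), (25,G2,13.5), (25,G3,13.5), (27,G2,15), (28,G4,16), (30,G4,17)
Step 2: Sum ranks within each group.
R_1 = 21 (n_1 = 3)
R_2 = 38 (n_2 = 5)
R_3 = 34.5 (n_3 = 4)
R_4 = 59.5 (n_4 = 5)
Step 3: H = 12/(N(N+1)) * sum(R_i^2/n_i) - 3(N+1)
     = 12/(17*18) * (21^2/3 + 38^2/5 + 34.5^2/4 + 59.5^2/5) - 3*18
     = 0.039216 * 1441.41 - 54
     = 2.525980.
Step 4: Ties present; correction factor C = 1 - 18/(17^3 - 17) = 0.996324. Corrected H = 2.525980 / 0.996324 = 2.535301.
Step 5: Under H0, H ~ chi^2(3); p-value = 0.468945.
Step 6: alpha = 0.1. fail to reject H0.

H = 2.5353, df = 3, p = 0.468945, fail to reject H0.


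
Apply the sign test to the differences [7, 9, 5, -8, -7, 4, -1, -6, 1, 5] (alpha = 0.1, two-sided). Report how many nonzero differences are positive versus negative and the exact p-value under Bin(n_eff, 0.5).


Step 1: Discard zero differences. Original n = 10; n_eff = number of nonzero differences = 10.
Nonzero differences (with sign): +7, +9, +5, -8, -7, +4, -1, -6, +1, +5
Step 2: Count signs: positive = 6, negative = 4.
Step 3: Under H0: P(positive) = 0.5, so the number of positives S ~ Bin(10, 0.5).
Step 4: Two-sided exact p-value = sum of Bin(10,0.5) probabilities at or below the observed probability = 0.753906.
Step 5: alpha = 0.1. fail to reject H0.

n_eff = 10, pos = 6, neg = 4, p = 0.753906, fail to reject H0.


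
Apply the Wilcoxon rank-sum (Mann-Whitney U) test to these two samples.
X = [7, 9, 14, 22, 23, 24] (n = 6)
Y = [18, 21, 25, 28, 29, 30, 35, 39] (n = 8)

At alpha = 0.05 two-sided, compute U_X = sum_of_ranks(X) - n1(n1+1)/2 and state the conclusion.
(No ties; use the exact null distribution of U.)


Step 1: Combine and sort all 14 observations; assign midranks.
sorted (value, group): (7,X), (9,X), (14,X), (18,Y), (21,Y), (22,X), (23,X), (24,X), (25,Y), (28,Y), (29,Y), (30,Y), (35,Y), (39,Y)
ranks: 7->1, 9->2, 14->3, 18->4, 21->5, 22->6, 23->7, 24->8, 25->9, 28->10, 29->11, 30->12, 35->13, 39->14
Step 2: Rank sum for X: R1 = 1 + 2 + 3 + 6 + 7 + 8 = 27.
Step 3: U_X = R1 - n1(n1+1)/2 = 27 - 6*7/2 = 27 - 21 = 6.
       U_Y = n1*n2 - U_X = 48 - 6 = 42.
Step 4: No ties, so the exact null distribution of U (based on enumerating the C(14,6) = 3003 equally likely rank assignments) gives the two-sided p-value.
Step 5: p-value = 0.019980; compare to alpha = 0.05. reject H0.

U_X = 6, p = 0.019980, reject H0 at alpha = 0.05.


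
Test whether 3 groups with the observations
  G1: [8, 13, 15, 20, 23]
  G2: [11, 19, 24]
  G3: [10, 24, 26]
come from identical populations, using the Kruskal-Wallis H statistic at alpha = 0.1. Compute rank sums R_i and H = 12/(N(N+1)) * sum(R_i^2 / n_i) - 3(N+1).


Step 1: Combine all N = 11 observations and assign midranks.
sorted (value, group, rank): (8,G1,1), (10,G3,2), (11,G2,3), (13,G1,4), (15,G1,5), (19,G2,6), (20,G1,7), (23,G1,8), (24,G2,9.5), (24,G3,9.5), (26,G3,11)
Step 2: Sum ranks within each group.
R_1 = 25 (n_1 = 5)
R_2 = 18.5 (n_2 = 3)
R_3 = 22.5 (n_3 = 3)
Step 3: H = 12/(N(N+1)) * sum(R_i^2/n_i) - 3(N+1)
     = 12/(11*12) * (25^2/5 + 18.5^2/3 + 22.5^2/3) - 3*12
     = 0.090909 * 407.833 - 36
     = 1.075758.
Step 4: Ties present; correction factor C = 1 - 6/(11^3 - 11) = 0.995455. Corrected H = 1.075758 / 0.995455 = 1.080670.
Step 5: Under H0, H ~ chi^2(2); p-value = 0.582553.
Step 6: alpha = 0.1. fail to reject H0.

H = 1.0807, df = 2, p = 0.582553, fail to reject H0.


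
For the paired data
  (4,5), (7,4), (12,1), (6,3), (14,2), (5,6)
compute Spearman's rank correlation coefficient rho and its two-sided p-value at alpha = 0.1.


Step 1: Rank x and y separately (midranks; no ties here).
rank(x): 4->1, 7->4, 12->5, 6->3, 14->6, 5->2
rank(y): 5->5, 4->4, 1->1, 3->3, 2->2, 6->6
Step 2: d_i = R_x(i) - R_y(i); compute d_i^2.
  (1-5)^2=16, (4-4)^2=0, (5-1)^2=16, (3-3)^2=0, (6-2)^2=16, (2-6)^2=16
sum(d^2) = 64.
Step 3: rho = 1 - 6*64 / (6*(6^2 - 1)) = 1 - 384/210 = -0.828571.
Step 4: Under H0, t = rho * sqrt((n-2)/(1-rho^2)) = -2.9598 ~ t(4).
Step 5: Two-sided p-value from the t-distribution with 4 df = 0.041563.
Step 6: alpha = 0.1. reject H0.

rho = -0.8286, p = 0.041563, reject H0 at alpha = 0.1.


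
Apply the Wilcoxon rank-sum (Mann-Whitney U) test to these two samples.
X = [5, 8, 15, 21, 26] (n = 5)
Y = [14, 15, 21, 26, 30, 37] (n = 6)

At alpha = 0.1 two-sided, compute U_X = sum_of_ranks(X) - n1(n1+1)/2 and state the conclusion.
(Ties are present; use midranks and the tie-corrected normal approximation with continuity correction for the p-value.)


Step 1: Combine and sort all 11 observations; assign midranks.
sorted (value, group): (5,X), (8,X), (14,Y), (15,X), (15,Y), (21,X), (21,Y), (26,X), (26,Y), (30,Y), (37,Y)
ranks: 5->1, 8->2, 14->3, 15->4.5, 15->4.5, 21->6.5, 21->6.5, 26->8.5, 26->8.5, 30->10, 37->11
Step 2: Rank sum for X: R1 = 1 + 2 + 4.5 + 6.5 + 8.5 = 22.5.
Step 3: U_X = R1 - n1(n1+1)/2 = 22.5 - 5*6/2 = 22.5 - 15 = 7.5.
       U_Y = n1*n2 - U_X = 30 - 7.5 = 22.5.
Step 4: Ties are present, so use the tie-corrected normal approximation (with continuity correction) for the p-value.
Step 5: p-value = 0.198156; compare to alpha = 0.1. fail to reject H0.

U_X = 7.5, p = 0.198156, fail to reject H0 at alpha = 0.1.


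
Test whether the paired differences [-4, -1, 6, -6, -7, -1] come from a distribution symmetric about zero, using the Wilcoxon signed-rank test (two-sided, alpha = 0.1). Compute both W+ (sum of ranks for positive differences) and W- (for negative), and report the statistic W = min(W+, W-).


Step 1: Drop any zero differences (none here) and take |d_i|.
|d| = [4, 1, 6, 6, 7, 1]
Step 2: Midrank |d_i| (ties get averaged ranks).
ranks: |4|->3, |1|->1.5, |6|->4.5, |6|->4.5, |7|->6, |1|->1.5
Step 3: Attach original signs; sum ranks with positive sign and with negative sign.
W+ = 4.5 = 4.5
W- = 3 + 1.5 + 4.5 + 6 + 1.5 = 16.5
(Check: W+ + W- = 21 should equal n(n+1)/2 = 21.)
Step 4: Test statistic W = min(W+, W-) = 4.5.
Step 5: Ties in |d|, so use the tie-corrected normal approximation.
        E[W] = n(n+1)/4 = 6*7/4 = 10.5.
        Tie groups: |d|=1 (t=2), |d|=6 (t=2); sum(t^3 - t) = 12.
        Var[W] = n(n+1)(2n+1)/24 - sum(t^3-t)/48 = 546/24 - 12/48 = 22.5.
        z = (W - E[W]) / sqrt(Var[W]) = (4.5 - 10.5) / 4.7434 = -1.2649.
        Two-sided p = 2*Phi(z) = 0.205903.
Step 6: alpha = 0.1. fail to reject H0.

W+ = 4.5, W- = 16.5, W = min = 4.5, p = 0.205903, fail to reject H0.
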